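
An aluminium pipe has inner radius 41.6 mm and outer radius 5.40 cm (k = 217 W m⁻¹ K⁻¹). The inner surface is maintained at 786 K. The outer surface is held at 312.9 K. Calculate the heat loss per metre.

Q' = 2.47×10^6 W/m

Q' = 2πk·ΔT/ln(r₂/r₁) = 2π × 217 × 473.1 / ln(0.0540/0.0416) = 2.47×10^6 W/m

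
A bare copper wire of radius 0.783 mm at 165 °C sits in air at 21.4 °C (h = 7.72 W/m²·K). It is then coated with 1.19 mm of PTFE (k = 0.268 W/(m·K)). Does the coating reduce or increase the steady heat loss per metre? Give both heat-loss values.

Critical radius for a cylinder: r_cr = k/h = 0.0347 m = 3.47 cm.
Outer radius after coating: r₂ = 7.83×10^-4 + 0.00119 = 0.001973 m.
Since r₁ < r_cr and r₂ ≤ r_cr, the coating moves toward the maximum at r_cr — heat loss rises.
Bare: R = 1/(2πr₁h) = 26.33 m·K/W; Q = 143.6/26.33 = 5.45 W/m.
Coated: R = R_cond + R_conv = 11.00 m·K/W; Q = 143.6/11.00 = 13.1 W/m.

increases: 5.45 → 13.1 W/m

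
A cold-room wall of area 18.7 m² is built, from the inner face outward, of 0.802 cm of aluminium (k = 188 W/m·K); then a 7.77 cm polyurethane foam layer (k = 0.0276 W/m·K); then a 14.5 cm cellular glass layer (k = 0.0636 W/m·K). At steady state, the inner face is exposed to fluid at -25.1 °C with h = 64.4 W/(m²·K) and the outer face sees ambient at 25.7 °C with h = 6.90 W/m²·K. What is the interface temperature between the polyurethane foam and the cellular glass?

T = 2.26 °C

Treat each layer as a resistance in series:
  R_conv,in = 1/(hA) = 1/(64.4·18.7) = 8.304×10^-4 K/W
  R_aluminium = L/(kA) = 0.00802/(188·18.7) = 2.281×10^-6 K/W
  R_polyurethane foam = L/(kA) = 0.0777/(0.0276·18.7) = 0.1505 K/W
  R_cellular glass = L/(kA) = 0.145/(0.0636·18.7) = 0.1219 K/W
  R_conv,out = 1/(hA) = 1/(6.90·18.7) = 0.007750 K/W
ΣR = 8.304×10^-4 + 2.281×10^-6 + 0.1505 + 0.1219 + 0.007750 = 0.2810 K/W
Q = ΔT/ΣR = (-25.1 °C − 25.7 °C)/0.2810 = -180.8 W
From the inner boundary to the polyurethane foam/cellular glass interface, ΣR_partial = 0.1513 K/W.
T_interface = T_in − Q·ΣR_partial = -25.1 °C − (-180.8)(0.1513) = 2.26 °C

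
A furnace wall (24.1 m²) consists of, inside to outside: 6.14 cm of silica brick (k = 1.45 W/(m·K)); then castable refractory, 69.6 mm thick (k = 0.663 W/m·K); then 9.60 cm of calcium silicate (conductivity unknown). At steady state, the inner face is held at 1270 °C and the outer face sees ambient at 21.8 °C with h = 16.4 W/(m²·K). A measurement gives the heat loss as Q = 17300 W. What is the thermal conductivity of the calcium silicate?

k = 0.0627 W/m·K

ΣR = ΔT/Q = |1270 − 21.8|/17300 = 0.07215 K/W
Known resistances:
  R_silica brick = L/(kA) = 0.0614/(1.45·24.1) = 0.001757 K/W
  R_castable refractory = L/(kA) = 0.0696/(0.663·24.1) = 0.004356 K/W
  R_conv,out = 1/(hA) = 1/(16.4·24.1) = 0.002530 K/W
R_calcium silicate = ΣR − ΣR_known = 0.07215 − 0.008643 = 0.06351 K/W
L/(kA) = 0.06351 ⇒ k = 0.0960/(0.06351·24.1) = 0.0627 W/m·K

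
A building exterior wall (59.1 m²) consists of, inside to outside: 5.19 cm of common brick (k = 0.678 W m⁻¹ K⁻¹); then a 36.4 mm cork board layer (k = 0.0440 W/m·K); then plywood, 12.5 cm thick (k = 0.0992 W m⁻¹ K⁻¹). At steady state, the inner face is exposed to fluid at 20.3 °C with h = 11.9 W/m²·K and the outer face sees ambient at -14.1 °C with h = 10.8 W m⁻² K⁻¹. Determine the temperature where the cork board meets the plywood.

T = 5.78 °C

Series thermal resistances, inner to outer:
  R_conv,in = 1/(hA) = 1/(11.9·59.1) = 0.001422 K/W
  R_common brick = L/(kA) = 0.0519/(0.678·59.1) = 0.001295 K/W
  R_cork board = L/(kA) = 0.0364/(0.0440·59.1) = 0.01400 K/W
  R_plywood = L/(kA) = 0.125/(0.0992·59.1) = 0.02132 K/W
  R_conv,out = 1/(hA) = 1/(10.8·59.1) = 0.001567 K/W
ΣR = 0.001422 + 0.001295 + 0.01400 + 0.02132 + 0.001567 = 0.03960 K/W
Q = ΔT/ΣR = (20.3 °C − -14.1 °C)/0.03960 = 868.7 W
From the inner boundary to the cork board/plywood interface, ΣR_partial = 0.01672 K/W.
T_interface = T_in − Q·ΣR_partial = 20.3 °C − (868.7)(0.01672) = 5.78 °C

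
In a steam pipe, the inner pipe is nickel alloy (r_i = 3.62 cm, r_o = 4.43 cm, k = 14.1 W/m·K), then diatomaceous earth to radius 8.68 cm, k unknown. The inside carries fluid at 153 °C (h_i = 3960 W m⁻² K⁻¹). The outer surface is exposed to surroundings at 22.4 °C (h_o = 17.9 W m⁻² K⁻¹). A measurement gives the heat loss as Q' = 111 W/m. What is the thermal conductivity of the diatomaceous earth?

ΣR = ΔT/Q' = |153 − 22.4|/111 = 1.177 m·K/W
Known resistances:
  R'_conv,in = 1/(2πr h) = 1/(2π·0.0362·3960) = 0.001110 m·K/W
  R'_nickel alloy = ln(0.0443/0.0362)/(2πk) = 0.2019/(2π·14.1) = 0.002279 m·K/W
  R'_conv,out = 1/(2πr h) = 1/(2π·0.0868·17.9) = 0.1024 m·K/W
R_diatomaceous earth = ΣR − ΣR_known = 1.177 − 0.1058 = 1.071 m·K/W
ln(r₂/r₁)/(2πk) = 1.071 ⇒ k = 0.6726/(2π·1.071) = 0.100 W/m·K

k = 0.100 W/m·K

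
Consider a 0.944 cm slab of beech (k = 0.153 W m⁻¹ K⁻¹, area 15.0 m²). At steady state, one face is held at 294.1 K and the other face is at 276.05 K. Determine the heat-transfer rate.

Q = kA·ΔT/L = 0.153 × 15.0 × |294.1 K − 276.05 K| / 0.00944 = 4390 W

Q = 4.39 kW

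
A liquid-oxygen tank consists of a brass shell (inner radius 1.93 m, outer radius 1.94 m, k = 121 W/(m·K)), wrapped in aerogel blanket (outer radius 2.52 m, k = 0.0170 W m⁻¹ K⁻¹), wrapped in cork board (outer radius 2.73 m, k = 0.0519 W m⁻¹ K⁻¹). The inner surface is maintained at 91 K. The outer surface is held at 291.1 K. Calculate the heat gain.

Q = 332 W

Series thermal resistances, inner to outer:
  R_brass = (1/1.93 − 1/1.94)/(4πk) = 0.002671/(4π·121) = 1.756×10^-6 K/W
  R_aerogel blanket = (1/1.94 − 1/2.52)/(4πk) = 0.1186/(4π·0.0170) = 0.5554 K/W
  R_cork board = (1/2.52 − 1/2.73)/(4πk) = 0.03053/(4π·0.0519) = 0.04680 K/W
ΣR = 1.756×10^-6 + 0.5554 + 0.04680 = 0.6022 K/W
Q = ΔT/ΣR = (91 K − 291.1 K)/0.6022 = -332 W
(Negative Q ⇒ heat flows inward; heat gain = 332 W.)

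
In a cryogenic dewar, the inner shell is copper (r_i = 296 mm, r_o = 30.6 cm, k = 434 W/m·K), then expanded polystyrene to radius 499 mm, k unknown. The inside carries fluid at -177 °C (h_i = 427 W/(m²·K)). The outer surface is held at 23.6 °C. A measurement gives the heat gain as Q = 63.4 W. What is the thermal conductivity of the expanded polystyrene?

ΣR = ΔT/Q = |-177 − 23.6|/63.4 = 3.164 K/W
Known resistances:
  R_conv,in = 1/(4πr²h) = 1/(4π·0.296²·427) = 0.002127 K/W
  R_copper = (1/0.296 − 1/0.306)/(4πk) = 0.1104/(4π·434) = 2.024×10^-5 K/W
R_expanded polystyrene = ΣR − ΣR_known = 3.164 − 0.002147 = 3.162 K/W
(1/r₁−1/r₂)/(4πk) = 3.162 ⇒ k = 1.264/(4π·3.162) = 0.0318 W/m·K

k = 0.0318 W/m·K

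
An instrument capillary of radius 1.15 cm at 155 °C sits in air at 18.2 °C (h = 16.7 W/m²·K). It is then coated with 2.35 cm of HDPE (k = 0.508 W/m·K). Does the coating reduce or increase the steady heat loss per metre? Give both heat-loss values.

Critical radius for a cylinder: r_cr = k/h = 0.0304 m = 3.04 cm.
Outer radius after coating: r₂ = 0.0115 + 0.0235 = 0.0350 m.
r₁ < r_cr < r₂: heat loss rises to a maximum at r_cr then falls. Whether the coating helps depends on whether Q(r₂) has dropped back below Q(r₁).
Bare: R = 1/(2πr₁h) = 0.8287 m·K/W; Q = 136.8/0.8287 = 165 W/m.
Coated: R = R_cond + R_conv = 0.6210 m·K/W; Q = 136.8/0.6210 = 220 W/m.

increases: 165 → 220 W/m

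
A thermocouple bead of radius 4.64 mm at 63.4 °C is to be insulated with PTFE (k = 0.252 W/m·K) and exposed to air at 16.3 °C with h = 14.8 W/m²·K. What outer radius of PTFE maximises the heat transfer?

r_cr = 3.41 cm

For a sphere, r_cr = 2k_ins/h = 2·0.252/14.8 = 0.0341 m = 3.41 cm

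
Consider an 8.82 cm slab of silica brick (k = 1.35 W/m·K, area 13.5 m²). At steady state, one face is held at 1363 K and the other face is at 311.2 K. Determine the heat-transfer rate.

Q = kA·ΔT/L = 1.35 × 13.5 × |1363 K − 311.2 K| / 0.0882 = 2.17×10^5 W

Q = 217 kW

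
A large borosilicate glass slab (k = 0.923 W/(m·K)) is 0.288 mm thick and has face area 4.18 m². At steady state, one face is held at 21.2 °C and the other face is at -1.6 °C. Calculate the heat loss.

Q = 305 kW

Q = kA·ΔT/L = 0.923 × 4.18 × |21.2 °C − -1.6 °C| / 2.88×10^-4 = 3.05×10^5 W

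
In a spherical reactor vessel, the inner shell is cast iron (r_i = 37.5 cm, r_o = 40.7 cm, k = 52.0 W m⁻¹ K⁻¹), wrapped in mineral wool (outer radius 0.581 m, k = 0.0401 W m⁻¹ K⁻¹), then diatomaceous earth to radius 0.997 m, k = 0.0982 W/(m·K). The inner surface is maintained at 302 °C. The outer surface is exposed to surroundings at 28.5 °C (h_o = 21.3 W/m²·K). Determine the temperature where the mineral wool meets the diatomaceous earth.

Resistance network (inner→outer):
  R_cast iron = (1/0.375 − 1/0.407)/(4πk) = 0.2097/(4π·52.0) = 3.209×10^-4 K/W
  R_mineral wool = (1/0.407 − 1/0.581)/(4πk) = 0.7358/(4π·0.0401) = 1.460 K/W
  R_diatomaceous earth = (1/0.581 − 1/0.997)/(4πk) = 0.7182/(4π·0.0982) = 0.5820 K/W
  R_conv,out = 1/(4πr²h) = 1/(4π·0.997²·21.3) = 0.003759 K/W
ΣR = 3.209×10^-4 + 1.460 + 0.5820 + 0.003759 = 2.046 K/W
Q = ΔT/ΣR = (302 °C − 28.5 °C)/2.046 = 133.7 W
From the inner boundary to the mineral wool/diatomaceous earth interface, ΣR_partial = 1.460 K/W.
T_interface = T_in − Q·ΣR_partial = 302 °C − (133.7)(1.460) = 107 °C

T = 107 °C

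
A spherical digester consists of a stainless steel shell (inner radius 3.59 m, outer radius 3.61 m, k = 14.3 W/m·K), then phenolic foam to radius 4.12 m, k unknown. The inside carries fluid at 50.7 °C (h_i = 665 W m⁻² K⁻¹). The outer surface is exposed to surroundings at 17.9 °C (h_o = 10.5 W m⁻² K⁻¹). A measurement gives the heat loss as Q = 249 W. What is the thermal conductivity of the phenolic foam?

k = 0.0208 W/m·K

ΣR = ΔT/Q = |50.7 − 17.9|/249 = 0.1317 K/W
Known resistances:
  R_conv,in = 1/(4πr²h) = 1/(4π·3.59²·665) = 9.285×10^-6 K/W
  R_stainless steel = (1/3.59 − 1/3.61)/(4πk) = 0.001543/(4π·14.3) = 8.588×10^-6 K/W
  R_conv,out = 1/(4πr²h) = 1/(4π·4.12²·10.5) = 4.465×10^-4 K/W
R_phenolic foam = ΣR − ΣR_known = 0.1317 − 4.644×10^-4 = 0.1312 K/W
(1/r₁−1/r₂)/(4πk) = 0.1312 ⇒ k = 0.03429/(4π·0.1312) = 0.0208 W/m·K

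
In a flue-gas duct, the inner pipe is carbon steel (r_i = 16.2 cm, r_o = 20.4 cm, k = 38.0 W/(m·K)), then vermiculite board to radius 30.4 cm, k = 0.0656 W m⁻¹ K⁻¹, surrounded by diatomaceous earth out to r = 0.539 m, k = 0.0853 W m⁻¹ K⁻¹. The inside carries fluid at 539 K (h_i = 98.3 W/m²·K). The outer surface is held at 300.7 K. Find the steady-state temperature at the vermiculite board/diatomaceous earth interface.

T = 425 K

Treat each layer as a resistance in series:
  R'_conv,in = 1/(2πr h) = 1/(2π·0.162·98.3) = 0.009994 m·K/W
  R'_carbon steel = ln(0.204/0.162)/(2πk) = 0.2305/(2π·38.0) = 9.655×10^-4 m·K/W
  R'_vermiculite board = ln(0.304/0.204)/(2πk) = 0.3989/(2π·0.0656) = 0.9678 m·K/W
  R'_diatomaceous earth = ln(0.539/0.304)/(2πk) = 0.5727/(2π·0.0853) = 1.069 m·K/W
ΣR = 0.009994 + 9.655×10^-4 + 0.9678 + 1.069 = 2.048 m·K/W
Q' = ΔT/ΣR = (539 K − 300.7 K)/2.048 = 116.4 W/m
From the inner boundary to the vermiculite board/diatomaceous earth interface, ΣR_partial = 0.9788 m·K/W.
T_interface = T_in − Q'·ΣR_partial = 539 K − (116.4)(0.9788) = 425 K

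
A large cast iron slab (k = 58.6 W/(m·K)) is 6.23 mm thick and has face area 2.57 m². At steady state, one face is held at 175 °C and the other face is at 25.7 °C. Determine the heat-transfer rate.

Q = 3610 kW

Q = kA·ΔT/L = 58.6 × 2.57 × |175 °C − 25.7 °C| / 0.00623 = 3.61×10^6 W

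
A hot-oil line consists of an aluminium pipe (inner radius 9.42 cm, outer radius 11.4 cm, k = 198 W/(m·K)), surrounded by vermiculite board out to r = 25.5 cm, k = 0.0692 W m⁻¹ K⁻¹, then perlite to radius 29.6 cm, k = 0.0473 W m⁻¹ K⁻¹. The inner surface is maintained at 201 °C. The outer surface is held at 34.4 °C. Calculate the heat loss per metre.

Q' = 70.8 W/m

Treat each layer as a resistance in series:
  R'_aluminium = ln(0.114/0.0942)/(2πk) = 0.1908/(2π·198) = 1.534×10^-4 m·K/W
  R'_vermiculite board = ln(0.255/0.114)/(2πk) = 0.8051/(2π·0.0692) = 1.852 m·K/W
  R'_perlite = ln(0.296/0.255)/(2πk) = 0.1491/(2π·0.0473) = 0.5017 m·K/W
ΣR = 1.534×10^-4 + 1.852 + 0.5017 = 2.354 m·K/W
Q' = ΔT/ΣR = (201 °C − 34.4 °C)/2.354 = 70.8 W/m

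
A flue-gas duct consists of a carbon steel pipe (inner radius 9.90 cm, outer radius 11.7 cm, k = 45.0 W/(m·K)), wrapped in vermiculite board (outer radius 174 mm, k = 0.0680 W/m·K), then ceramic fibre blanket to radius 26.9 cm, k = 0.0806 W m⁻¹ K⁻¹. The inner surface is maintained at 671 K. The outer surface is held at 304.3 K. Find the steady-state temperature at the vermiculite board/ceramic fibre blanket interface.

Treat each layer as a resistance in series:
  R'_carbon steel = ln(0.117/0.0990)/(2πk) = 0.1671/(2π·45.0) = 5.908×10^-4 m·K/W
  R'_vermiculite board = ln(0.174/0.117)/(2πk) = 0.3969/(2π·0.0680) = 0.9289 m·K/W
  R'_ceramic fibre blanket = ln(0.269/0.174)/(2πk) = 0.4357/(2π·0.0806) = 0.8603 m·K/W
ΣR = 5.908×10^-4 + 0.9289 + 0.8603 = 1.790 m·K/W
Q' = ΔT/ΣR = (671 K − 304.3 K)/1.790 = 204.9 W/m
From the inner boundary to the vermiculite board/ceramic fibre blanket interface, ΣR_partial = 0.9295 m·K/W.
T_interface = T_in − Q'·ΣR_partial = 671 K − (204.9)(0.9295) = 481 K

T = 481 K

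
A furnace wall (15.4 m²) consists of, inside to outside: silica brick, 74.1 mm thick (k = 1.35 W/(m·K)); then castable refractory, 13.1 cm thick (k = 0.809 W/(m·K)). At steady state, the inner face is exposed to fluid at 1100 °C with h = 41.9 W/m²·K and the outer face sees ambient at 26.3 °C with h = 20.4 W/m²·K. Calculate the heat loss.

Q = 57100 W

Series thermal resistances, inner to outer:
  R_conv,in = 1/(hA) = 1/(41.9·15.4) = 0.001550 K/W
  R_silica brick = L/(kA) = 0.0741/(1.35·15.4) = 0.003564 K/W
  R_castable refractory = L/(kA) = 0.131/(0.809·15.4) = 0.01051 K/W
  R_conv,out = 1/(hA) = 1/(20.4·15.4) = 0.003183 K/W
ΣR = 0.001550 + 0.003564 + 0.01051 + 0.003183 = 0.01881 K/W
Q = ΔT/ΣR = (1100 °C − 26.3 °C)/0.01881 = 57100 W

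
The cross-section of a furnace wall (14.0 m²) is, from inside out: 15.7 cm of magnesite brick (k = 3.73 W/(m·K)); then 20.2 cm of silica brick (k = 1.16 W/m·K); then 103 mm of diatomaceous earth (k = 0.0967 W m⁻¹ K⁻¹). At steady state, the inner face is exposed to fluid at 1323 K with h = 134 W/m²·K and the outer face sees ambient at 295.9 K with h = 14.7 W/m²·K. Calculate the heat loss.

Q = 10600 W

Resistance network (inner→outer):
  R_conv,in = 1/(hA) = 1/(134·14.0) = 5.330×10^-4 K/W
  R_magnesite brick = L/(kA) = 0.157/(3.73·14.0) = 0.003007 K/W
  R_silica brick = L/(kA) = 0.202/(1.16·14.0) = 0.01244 K/W
  R_diatomaceous earth = L/(kA) = 0.103/(0.0967·14.0) = 0.07608 K/W
  R_conv,out = 1/(hA) = 1/(14.7·14.0) = 0.004859 K/W
ΣR = 5.330×10^-4 + 0.003007 + 0.01244 + 0.07608 + 0.004859 = 0.09692 K/W
Q = ΔT/ΣR = (1323 K − 295.9 K)/0.09692 = 10600 W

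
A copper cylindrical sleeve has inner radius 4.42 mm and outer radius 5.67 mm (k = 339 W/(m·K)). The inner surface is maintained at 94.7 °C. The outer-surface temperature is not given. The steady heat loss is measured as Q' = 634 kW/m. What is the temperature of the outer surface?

Series resistances:
  R'_copper = ln(0.00567/0.00442)/(2πk) = 0.2490/(2π·339) = 1.169×10^-4 m·K/W
ΣR = 1.169×10^-4 m·K/W
ΔT = Q'·ΣR = 6.34×10^5 × 1.169×10^-4 = 74.11 K
Heat flows outward, so T_out = T_in − ΔT = 94.7 − 74.11 = 20.6 °C

T_out = 20.6 °C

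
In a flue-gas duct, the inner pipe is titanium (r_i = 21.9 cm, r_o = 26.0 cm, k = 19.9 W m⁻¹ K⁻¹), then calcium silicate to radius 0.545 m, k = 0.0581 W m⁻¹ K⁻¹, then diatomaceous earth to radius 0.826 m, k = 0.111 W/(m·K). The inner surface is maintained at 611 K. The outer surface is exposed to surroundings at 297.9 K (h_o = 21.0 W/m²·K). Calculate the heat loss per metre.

Resistance network (inner→outer):
  R'_titanium = ln(0.260/0.219)/(2πk) = 0.1716/(2π·19.9) = 0.001372 m·K/W
  R'_calcium silicate = ln(0.545/0.260)/(2πk) = 0.7401/(2π·0.0581) = 2.027 m·K/W
  R'_diatomaceous earth = ln(0.826/0.545)/(2πk) = 0.4158/(2π·0.111) = 0.5962 m·K/W
  R'_conv,out = 1/(2πr h) = 1/(2π·0.826·21.0) = 0.009175 m·K/W
ΣR = 0.001372 + 2.027 + 0.5962 + 0.009175 = 2.634 m·K/W
Q' = ΔT/ΣR = (611 K − 297.9 K)/2.634 = 119 W/m

Q' = 119 W/m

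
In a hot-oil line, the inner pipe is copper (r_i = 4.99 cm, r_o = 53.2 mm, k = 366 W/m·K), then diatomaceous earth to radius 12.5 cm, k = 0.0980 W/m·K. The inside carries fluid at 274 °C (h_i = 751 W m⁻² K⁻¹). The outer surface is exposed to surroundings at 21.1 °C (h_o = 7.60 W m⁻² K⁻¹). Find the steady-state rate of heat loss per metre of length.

Treat each layer as a resistance in series:
  R'_conv,in = 1/(2πr h) = 1/(2π·0.0499·751) = 0.004247 m·K/W
  R'_copper = ln(0.0532/0.0499)/(2πk) = 0.06404/(2π·366) = 2.785×10^-5 m·K/W
  R'_diatomaceous earth = ln(0.125/0.0532)/(2πk) = 0.8543/(2π·0.0980) = 1.387 m·K/W
  R'_conv,out = 1/(2πr h) = 1/(2π·0.125·7.60) = 0.1675 m·K/W
ΣR = 0.004247 + 2.785×10^-5 + 1.387 + 0.1675 = 1.559 m·K/W
Q' = ΔT/ΣR = (274 °C − 21.1 °C)/1.559 = 162 W/m

Q' = 162 W/m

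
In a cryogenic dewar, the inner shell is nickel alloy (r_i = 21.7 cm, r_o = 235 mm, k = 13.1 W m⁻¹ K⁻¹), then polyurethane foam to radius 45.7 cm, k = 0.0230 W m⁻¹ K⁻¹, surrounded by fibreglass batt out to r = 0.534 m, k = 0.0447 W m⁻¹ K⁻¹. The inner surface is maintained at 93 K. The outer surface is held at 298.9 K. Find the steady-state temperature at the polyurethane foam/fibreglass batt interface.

T = 283.9 K

Resistance network (inner→outer):
  R_nickel alloy = (1/0.217 − 1/0.235)/(4πk) = 0.3530/(4π·13.1) = 0.002144 K/W
  R_polyurethane foam = (1/0.235 − 1/0.457)/(4πk) = 2.067/(4π·0.0230) = 7.152 K/W
  R_fibreglass batt = (1/0.457 − 1/0.534)/(4πk) = 0.3155/(4π·0.0447) = 0.5617 K/W
ΣR = 0.002144 + 7.152 + 0.5617 = 7.716 K/W
Q = ΔT/ΣR = (93 K − 298.9 K)/7.716 = -26.68 W
From the inner boundary to the polyurethane foam/fibreglass batt interface, ΣR_partial = 7.154 K/W.
T_interface = T_in − Q·ΣR_partial = 93 K − (-26.68)(7.154) = 283.9 K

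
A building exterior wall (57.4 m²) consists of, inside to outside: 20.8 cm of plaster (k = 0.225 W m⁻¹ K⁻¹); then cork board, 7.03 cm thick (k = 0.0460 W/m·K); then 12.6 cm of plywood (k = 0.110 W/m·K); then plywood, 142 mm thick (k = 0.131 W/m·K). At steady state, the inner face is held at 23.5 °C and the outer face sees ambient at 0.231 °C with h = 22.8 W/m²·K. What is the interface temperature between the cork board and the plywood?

Series thermal resistances, inner to outer:
  R_plaster = L/(kA) = 0.208/(0.225·57.4) = 0.01611 K/W
  R_cork board = L/(kA) = 0.0703/(0.0460·57.4) = 0.02662 K/W
  R_plywood = L/(kA) = 0.126/(0.110·57.4) = 0.01996 K/W
  R_plywood = L/(kA) = 0.142/(0.131·57.4) = 0.01888 K/W
  R_conv,out = 1/(hA) = 1/(22.8·57.4) = 7.641×10^-4 K/W
ΣR = 0.01611 + 0.02662 + 0.01996 + 0.01888 + 7.641×10^-4 = 0.08233 K/W
Q = ΔT/ΣR = (23.5 °C − 0.231 °C)/0.08233 = 282.6 W
From the inner boundary to the cork board/plywood interface, ΣR_partial = 0.04273 K/W.
T_interface = T_in − Q·ΣR_partial = 23.5 °C − (282.6)(0.04273) = 11.4 °C

T = 11.4 °C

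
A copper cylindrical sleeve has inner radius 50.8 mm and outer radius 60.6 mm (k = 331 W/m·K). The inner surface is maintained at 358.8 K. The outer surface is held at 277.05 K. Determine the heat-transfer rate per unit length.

Q' = 964 kW/m

Q' = 2πk·ΔT/ln(r₂/r₁) = 2π × 331 × 81.75 / ln(0.0606/0.0508) = 9.64×10^5 W/m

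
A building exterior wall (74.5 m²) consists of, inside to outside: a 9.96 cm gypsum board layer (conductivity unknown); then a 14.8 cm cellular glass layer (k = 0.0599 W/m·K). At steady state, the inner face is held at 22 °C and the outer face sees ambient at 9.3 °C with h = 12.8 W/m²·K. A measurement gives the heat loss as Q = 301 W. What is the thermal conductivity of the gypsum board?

k = 0.168 W/m·K

ΣR = ΔT/Q = |22 − 9.3|/301 = 0.04219 K/W
Known resistances:
  R_cellular glass = L/(kA) = 0.148/(0.0599·74.5) = 0.03316 K/W
  R_conv,out = 1/(hA) = 1/(12.8·74.5) = 0.001049 K/W
R_gypsum board = ΣR − ΣR_known = 0.04219 − 0.03421 = 0.007980 K/W
L/(kA) = 0.007980 ⇒ k = 0.0996/(0.007980·74.5) = 0.168 W/m·K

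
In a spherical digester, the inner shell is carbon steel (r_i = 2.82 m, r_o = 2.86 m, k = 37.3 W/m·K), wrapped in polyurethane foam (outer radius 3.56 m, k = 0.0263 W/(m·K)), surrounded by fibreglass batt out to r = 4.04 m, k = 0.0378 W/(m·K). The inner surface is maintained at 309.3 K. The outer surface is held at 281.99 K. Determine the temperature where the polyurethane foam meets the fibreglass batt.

Treat each layer as a resistance in series:
  R_carbon steel = (1/2.82 − 1/2.86)/(4πk) = 0.004960/(4π·37.3) = 1.058×10^-5 K/W
  R_polyurethane foam = (1/2.86 − 1/3.56)/(4πk) = 0.06875/(4π·0.0263) = 0.2080 K/W
  R_fibreglass batt = (1/3.56 − 1/4.04)/(4πk) = 0.03337/(4π·0.0378) = 0.07026 K/W
ΣR = 1.058×10^-5 + 0.2080 + 0.07026 = 0.2783 K/W
Q = ΔT/ΣR = (309.3 K − 281.99 K)/0.2783 = 98.13 W
From the inner boundary to the polyurethane foam/fibreglass batt interface, ΣR_partial = 0.2080 K/W.
T_interface = T_in − Q·ΣR_partial = 309.3 K − (98.13)(0.2080) = 288.9 K

T = 288.9 K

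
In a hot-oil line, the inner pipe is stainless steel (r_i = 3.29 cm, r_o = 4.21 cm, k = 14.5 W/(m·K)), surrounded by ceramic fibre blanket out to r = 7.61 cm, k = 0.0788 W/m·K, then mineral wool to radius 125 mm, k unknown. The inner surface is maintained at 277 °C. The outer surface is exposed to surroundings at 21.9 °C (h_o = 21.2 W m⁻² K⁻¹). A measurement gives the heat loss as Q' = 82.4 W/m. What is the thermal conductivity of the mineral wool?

ΣR = ΔT/Q' = |277 − 21.9|/82.4 = 3.096 m·K/W
Known resistances:
  R'_stainless steel = ln(0.0421/0.0329)/(2πk) = 0.2466/(2π·14.5) = 0.002706 m·K/W
  R'_ceramic fibre blanket = ln(0.0761/0.0421)/(2πk) = 0.5920/(2π·0.0788) = 1.196 m·K/W
  R'_conv,out = 1/(2πr h) = 1/(2π·0.125·21.2) = 0.06006 m·K/W
R_mineral wool = ΣR − ΣR_known = 3.096 − 1.259 = 1.837 m·K/W
ln(r₂/r₁)/(2πk) = 1.837 ⇒ k = 0.4963/(2π·1.837) = 0.0430 W/m·K

k = 0.0430 W/m·K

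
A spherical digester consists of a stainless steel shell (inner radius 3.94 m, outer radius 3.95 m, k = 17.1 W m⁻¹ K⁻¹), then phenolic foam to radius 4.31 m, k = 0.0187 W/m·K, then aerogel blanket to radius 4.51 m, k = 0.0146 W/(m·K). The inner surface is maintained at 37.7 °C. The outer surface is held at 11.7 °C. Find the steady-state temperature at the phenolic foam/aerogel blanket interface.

Resistance network (inner→outer):
  R_stainless steel = (1/3.94 − 1/3.95)/(4πk) = 6.425×10^-4/(4π·17.1) = 2.990×10^-6 K/W
  R_phenolic foam = (1/3.95 − 1/4.31)/(4πk) = 0.02115/(4π·0.0187) = 0.08999 K/W
  R_aerogel blanket = (1/4.31 − 1/4.51)/(4πk) = 0.01029/(4π·0.0146) = 0.05608 K/W
ΣR = 2.990×10^-6 + 0.08999 + 0.05608 = 0.1461 K/W
Q = ΔT/ΣR = (37.7 °C − 11.7 °C)/0.1461 = 178.0 W
From the inner boundary to the phenolic foam/aerogel blanket interface, ΣR_partial = 0.08999 K/W.
T_interface = T_in − Q·ΣR_partial = 37.7 °C − (178.0)(0.08999) = 21.7 °C

T = 21.7 °C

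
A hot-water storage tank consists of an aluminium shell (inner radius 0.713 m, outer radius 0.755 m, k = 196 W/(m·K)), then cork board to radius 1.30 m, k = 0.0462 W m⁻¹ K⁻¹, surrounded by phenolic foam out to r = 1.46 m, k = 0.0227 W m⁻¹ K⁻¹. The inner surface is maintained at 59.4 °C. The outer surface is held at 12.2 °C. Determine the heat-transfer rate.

Treat each layer as a resistance in series:
  R_aluminium = (1/0.713 − 1/0.755)/(4πk) = 0.07802/(4π·196) = 3.168×10^-5 K/W
  R_cork board = (1/0.755 − 1/1.30)/(4πk) = 0.5553/(4π·0.0462) = 0.9564 K/W
  R_phenolic foam = (1/1.30 − 1/1.46)/(4πk) = 0.08430/(4π·0.0227) = 0.2955 K/W
ΣR = 3.168×10^-5 + 0.9564 + 0.2955 = 1.252 K/W
Q = ΔT/ΣR = (59.4 °C − 12.2 °C)/1.252 = 37.7 W

Q = 37.7 W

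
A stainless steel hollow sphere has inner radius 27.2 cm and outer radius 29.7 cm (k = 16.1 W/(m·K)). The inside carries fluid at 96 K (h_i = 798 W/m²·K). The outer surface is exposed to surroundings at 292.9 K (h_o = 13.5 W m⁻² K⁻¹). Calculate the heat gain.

Series thermal resistances, inner to outer:
  R_conv,in = 1/(4πr²h) = 1/(4π·0.272²·798) = 0.001348 K/W
  R_stainless steel = (1/0.272 − 1/0.297)/(4πk) = 0.3095/(4π·16.1) = 0.001530 K/W
  R_conv,out = 1/(4πr²h) = 1/(4π·0.297²·13.5) = 0.06683 K/W
ΣR = 0.001348 + 0.001530 + 0.06683 = 0.06971 K/W
Q = ΔT/ΣR = (96 K − 292.9 K)/0.06971 = -2820 W
(Negative Q ⇒ heat flows inward; heat gain = 2820 W.)

Q = 2820 W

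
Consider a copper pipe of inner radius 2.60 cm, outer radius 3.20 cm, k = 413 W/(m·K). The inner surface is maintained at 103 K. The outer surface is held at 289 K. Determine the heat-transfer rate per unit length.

Q' = 2.32×10^6 W/m

Q' = 2πk·ΔT/ln(r₂/r₁) = 2π × 413 × 186 / ln(0.0320/0.0260) = 2.32×10^6 W/m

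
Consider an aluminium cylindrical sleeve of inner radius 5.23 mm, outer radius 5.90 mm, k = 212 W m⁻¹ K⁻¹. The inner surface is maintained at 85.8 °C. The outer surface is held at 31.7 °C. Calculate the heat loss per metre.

Q' = 2πk·ΔT/ln(r₂/r₁) = 2π × 212 × 54.1 / ln(0.00590/0.00523) = 5.98×10^5 W/m

Q' = 5.98×10^5 W/m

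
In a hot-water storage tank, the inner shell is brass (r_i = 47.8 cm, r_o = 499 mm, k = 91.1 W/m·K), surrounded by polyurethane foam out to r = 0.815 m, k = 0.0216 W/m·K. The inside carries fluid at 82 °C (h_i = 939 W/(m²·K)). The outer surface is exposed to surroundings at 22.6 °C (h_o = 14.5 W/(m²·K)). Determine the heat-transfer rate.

Q = 20.7 W

Series thermal resistances, inner to outer:
  R_conv,in = 1/(4πr²h) = 1/(4π·0.478²·939) = 3.709×10^-4 K/W
  R_brass = (1/0.478 − 1/0.499)/(4πk) = 0.08804/(4π·91.1) = 7.691×10^-5 K/W
  R_polyurethane foam = (1/0.499 − 1/0.815)/(4πk) = 0.7770/(4π·0.0216) = 2.863 K/W
  R_conv,out = 1/(4πr²h) = 1/(4π·0.815²·14.5) = 0.008262 K/W
ΣR = 3.709×10^-4 + 7.691×10^-5 + 2.863 + 0.008262 = 2.872 K/W
Q = ΔT/ΣR = (82 °C − 22.6 °C)/2.872 = 20.7 W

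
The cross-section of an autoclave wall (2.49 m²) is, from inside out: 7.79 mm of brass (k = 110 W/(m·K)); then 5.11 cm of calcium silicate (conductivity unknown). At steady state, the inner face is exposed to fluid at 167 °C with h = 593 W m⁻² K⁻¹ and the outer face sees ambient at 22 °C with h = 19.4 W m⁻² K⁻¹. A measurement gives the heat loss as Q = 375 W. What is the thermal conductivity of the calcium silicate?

k = 0.0562 W/m·K

ΣR = ΔT/Q = |167 − 22|/375 = 0.3867 K/W
Known resistances:
  R_conv,in = 1/(hA) = 1/(593·2.49) = 6.772×10^-4 K/W
  R_brass = L/(kA) = 0.00779/(110·2.49) = 2.844×10^-5 K/W
  R_conv,out = 1/(hA) = 1/(19.4·2.49) = 0.02070 K/W
R_calcium silicate = ΣR − ΣR_known = 0.3867 − 0.02141 = 0.3653 K/W
L/(kA) = 0.3653 ⇒ k = 0.0511/(0.3653·2.49) = 0.0562 W/m·K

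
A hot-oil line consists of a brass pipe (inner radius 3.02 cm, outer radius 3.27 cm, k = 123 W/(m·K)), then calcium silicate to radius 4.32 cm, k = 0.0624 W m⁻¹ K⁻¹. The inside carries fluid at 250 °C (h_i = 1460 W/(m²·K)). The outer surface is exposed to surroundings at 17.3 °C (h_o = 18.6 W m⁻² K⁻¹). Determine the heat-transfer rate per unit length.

Treat each layer as a resistance in series:
  R'_conv,in = 1/(2πr h) = 1/(2π·0.0302·1460) = 0.003610 m·K/W
  R'_brass = ln(0.0327/0.0302)/(2πk) = 0.07953/(2π·123) = 1.029×10^-4 m·K/W
  R'_calcium silicate = ln(0.0432/0.0327)/(2πk) = 0.2785/(2π·0.0624) = 0.7102 m·K/W
  R'_conv,out = 1/(2πr h) = 1/(2π·0.0432·18.6) = 0.1981 m·K/W
ΣR = 0.003610 + 1.029×10^-4 + 0.7102 + 0.1981 = 0.9120 m·K/W
Q' = ΔT/ΣR = (250 °C − 17.3 °C)/0.9120 = 255 W/m

Q' = 255 W/m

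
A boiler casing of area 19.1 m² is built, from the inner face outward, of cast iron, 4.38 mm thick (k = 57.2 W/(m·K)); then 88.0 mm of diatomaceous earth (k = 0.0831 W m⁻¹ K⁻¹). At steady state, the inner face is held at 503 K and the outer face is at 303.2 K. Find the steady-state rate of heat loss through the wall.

Q = 3600 W

Series thermal resistances, inner to outer:
  R_cast iron = L/(kA) = 0.00438/(57.2·19.1) = 4.009×10^-6 K/W
  R_diatomaceous earth = L/(kA) = 0.0880/(0.0831·19.1) = 0.05544 K/W
ΣR = 4.009×10^-6 + 0.05544 = 0.05544 K/W
Q = ΔT/ΣR = (503 K − 303.2 K)/0.05544 = 3600 W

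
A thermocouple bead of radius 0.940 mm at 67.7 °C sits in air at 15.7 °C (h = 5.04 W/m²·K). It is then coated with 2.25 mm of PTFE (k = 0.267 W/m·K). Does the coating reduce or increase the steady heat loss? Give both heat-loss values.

increases: 0.00291 → 0.0293 W

Critical radius for a sphere: r_cr = 2k/h = 0.106 m = 10.6 cm.
Outer radius after coating: r₂ = 9.40×10^-4 + 0.00225 = 0.003190 m.
Since r₁ < r_cr and r₂ ≤ r_cr, the coating moves toward the maximum at r_cr — heat loss rises.
Bare: R = 1/(4πr₁²h) = 17870 K/W; Q = 52/17870 = 0.00291 W.
Coated: R = R_cond + R_conv = 1775 K/W; Q = 52/1775 = 0.0293 W.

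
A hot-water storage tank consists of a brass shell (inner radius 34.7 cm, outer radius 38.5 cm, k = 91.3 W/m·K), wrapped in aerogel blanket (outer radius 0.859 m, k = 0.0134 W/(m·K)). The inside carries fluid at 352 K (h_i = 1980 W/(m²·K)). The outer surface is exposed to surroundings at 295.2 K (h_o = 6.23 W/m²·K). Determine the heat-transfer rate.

Q = 6.66 W

Treat each layer as a resistance in series:
  R_conv,in = 1/(4πr²h) = 1/(4π·0.347²·1980) = 3.338×10^-4 K/W
  R_brass = (1/0.347 − 1/0.385)/(4πk) = 0.2844/(4π·91.3) = 2.479×10^-4 K/W
  R_aerogel blanket = (1/0.385 − 1/0.859)/(4πk) = 1.433/(4π·0.0134) = 8.512 K/W
  R_conv,out = 1/(4πr²h) = 1/(4π·0.859²·6.23) = 0.01731 K/W
ΣR = 3.338×10^-4 + 2.479×10^-4 + 8.512 + 0.01731 = 8.530 K/W
Q = ΔT/ΣR = (352 K − 295.2 K)/8.530 = 6.66 W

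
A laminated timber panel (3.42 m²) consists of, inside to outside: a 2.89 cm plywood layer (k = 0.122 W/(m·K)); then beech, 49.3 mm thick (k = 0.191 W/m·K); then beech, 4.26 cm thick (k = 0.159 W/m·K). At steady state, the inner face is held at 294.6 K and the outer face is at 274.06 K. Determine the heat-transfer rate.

Q = 92.1 W

Resistance network (inner→outer):
  R_plywood = L/(kA) = 0.0289/(0.122·3.42) = 0.06926 K/W
  R_beech = L/(kA) = 0.0493/(0.191·3.42) = 0.07547 K/W
  R_beech = L/(kA) = 0.0426/(0.159·3.42) = 0.07834 K/W
ΣR = 0.06926 + 0.07547 + 0.07834 = 0.2231 K/W
Q = ΔT/ΣR = (294.6 K − 274.06 K)/0.2231 = 92.1 W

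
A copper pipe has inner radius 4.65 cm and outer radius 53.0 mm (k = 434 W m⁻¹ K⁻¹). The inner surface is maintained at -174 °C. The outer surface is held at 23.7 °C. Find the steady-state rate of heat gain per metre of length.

Q' = 2πk·ΔT/ln(r₂/r₁) = 2π × 434 × 197.7 / ln(0.0530/0.0465) = 4.12×10^6 W/m

Q' = 4.12×10^6 W/m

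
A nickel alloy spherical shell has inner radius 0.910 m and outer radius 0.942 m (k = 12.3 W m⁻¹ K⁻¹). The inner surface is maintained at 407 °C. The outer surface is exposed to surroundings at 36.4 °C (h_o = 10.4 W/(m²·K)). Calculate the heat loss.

Treat each layer as a resistance in series:
  R_nickel alloy = (1/0.910 − 1/0.942)/(4πk) = 0.03733/(4π·12.3) = 2.415×10^-4 K/W
  R_conv,out = 1/(4πr²h) = 1/(4π·0.942²·10.4) = 0.008623 K/W
ΣR = 2.415×10^-4 + 0.008623 = 0.008865 K/W
Q = ΔT/ΣR = (407 °C − 36.4 °C)/0.008865 = 41800 W

Q = 41.8 kW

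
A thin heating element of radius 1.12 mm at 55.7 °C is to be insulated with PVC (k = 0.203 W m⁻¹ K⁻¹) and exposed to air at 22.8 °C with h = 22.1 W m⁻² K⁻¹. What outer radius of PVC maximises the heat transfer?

For a cylinder, r_cr = k_ins/h = 0.203/22.1 = 0.00919 m = 0.919 cm

r_cr = 0.919 cm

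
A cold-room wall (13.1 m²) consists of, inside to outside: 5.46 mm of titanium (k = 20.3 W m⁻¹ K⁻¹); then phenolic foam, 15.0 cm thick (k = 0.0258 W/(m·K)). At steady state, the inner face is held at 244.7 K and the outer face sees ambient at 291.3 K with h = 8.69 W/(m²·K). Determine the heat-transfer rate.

Treat each layer as a resistance in series:
  R_titanium = L/(kA) = 0.00546/(20.3·13.1) = 2.053×10^-5 K/W
  R_phenolic foam = L/(kA) = 0.150/(0.0258·13.1) = 0.4438 K/W
  R_conv,out = 1/(hA) = 1/(8.69·13.1) = 0.008784 K/W
ΣR = 2.053×10^-5 + 0.4438 + 0.008784 = 0.4526 K/W
Q = ΔT/ΣR = (244.7 K − 291.3 K)/0.4526 = -103 W
(Negative Q ⇒ heat flows inward; heat gain = 103 W.)

Q = 103 W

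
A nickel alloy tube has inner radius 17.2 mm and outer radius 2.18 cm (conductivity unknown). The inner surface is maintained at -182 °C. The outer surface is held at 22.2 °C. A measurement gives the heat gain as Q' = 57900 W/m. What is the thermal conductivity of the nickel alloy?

ΣR = ΔT/Q' = |-182 − 22.2|/57900 = 0.003527 m·K/W
ln(r₂/r₁)/(2πk) = 0.003527 ⇒ k = 0.2370/(2π·0.003527) = 10.7 W/m·K

k = 10.7 W/m·K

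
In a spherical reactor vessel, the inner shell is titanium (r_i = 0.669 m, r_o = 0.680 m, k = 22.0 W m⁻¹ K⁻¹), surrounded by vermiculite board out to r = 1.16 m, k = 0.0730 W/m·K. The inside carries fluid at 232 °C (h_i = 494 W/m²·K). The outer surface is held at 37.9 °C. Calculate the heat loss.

Resistance network (inner→outer):
  R_conv,in = 1/(4πr²h) = 1/(4π·0.669²·494) = 3.599×10^-4 K/W
  R_titanium = (1/0.669 − 1/0.680)/(4πk) = 0.02418/(4π·22.0) = 8.746×10^-5 K/W
  R_vermiculite board = (1/0.680 − 1/1.16)/(4πk) = 0.6085/(4π·0.0730) = 0.6633 K/W
ΣR = 3.599×10^-4 + 8.746×10^-5 + 0.6633 = 0.6637 K/W
Q = ΔT/ΣR = (232 °C − 37.9 °C)/0.6637 = 292 W

Q = 292 W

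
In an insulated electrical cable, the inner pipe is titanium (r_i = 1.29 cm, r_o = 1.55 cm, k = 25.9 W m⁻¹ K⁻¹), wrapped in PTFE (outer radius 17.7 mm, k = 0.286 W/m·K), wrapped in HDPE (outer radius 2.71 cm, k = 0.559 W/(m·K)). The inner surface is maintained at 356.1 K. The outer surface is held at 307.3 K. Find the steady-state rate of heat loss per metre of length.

Q' = 249 W/m

Resistance network (inner→outer):
  R'_titanium = ln(0.0155/0.0129)/(2πk) = 0.1836/(2π·25.9) = 0.001128 m·K/W
  R'_PTFE = ln(0.0177/0.0155)/(2πk) = 0.1327/(2π·0.286) = 0.07386 m·K/W
  R'_HDPE = ln(0.0271/0.0177)/(2πk) = 0.4260/(2π·0.559) = 0.1213 m·K/W
ΣR = 0.001128 + 0.07386 + 0.1213 = 0.1963 m·K/W
Q' = ΔT/ΣR = (356.1 K − 307.3 K)/0.1963 = 249 W/m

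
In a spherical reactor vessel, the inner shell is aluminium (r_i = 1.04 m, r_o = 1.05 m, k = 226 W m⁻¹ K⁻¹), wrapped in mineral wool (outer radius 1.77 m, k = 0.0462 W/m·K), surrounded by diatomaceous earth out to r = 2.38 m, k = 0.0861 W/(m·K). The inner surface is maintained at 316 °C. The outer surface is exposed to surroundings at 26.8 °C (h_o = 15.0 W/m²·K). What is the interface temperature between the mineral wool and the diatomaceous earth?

T = 75.4 °C

Series thermal resistances, inner to outer:
  R_aluminium = (1/1.04 − 1/1.05)/(4πk) = 0.009158/(4π·226) = 3.224×10^-6 K/W
  R_mineral wool = (1/1.05 − 1/1.77)/(4πk) = 0.3874/(4π·0.0462) = 0.6673 K/W
  R_diatomaceous earth = (1/1.77 − 1/2.38)/(4πk) = 0.1448/(4π·0.0861) = 0.1338 K/W
  R_conv,out = 1/(4πr²h) = 1/(4π·2.38²·15.0) = 9.366×10^-4 K/W
ΣR = 3.224×10^-6 + 0.6673 + 0.1338 + 9.366×10^-4 = 0.8020 K/W
Q = ΔT/ΣR = (316 °C − 26.8 °C)/0.8020 = 360.6 W
From the inner boundary to the mineral wool/diatomaceous earth interface, ΣR_partial = 0.6673 K/W.
T_interface = T_in − Q·ΣR_partial = 316 °C − (360.6)(0.6673) = 75.4 °C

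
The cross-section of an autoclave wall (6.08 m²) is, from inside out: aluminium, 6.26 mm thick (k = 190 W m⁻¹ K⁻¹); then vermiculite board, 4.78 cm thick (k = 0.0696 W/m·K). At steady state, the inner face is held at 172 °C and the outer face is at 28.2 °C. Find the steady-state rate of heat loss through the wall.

Q = 1270 W

Resistance network (inner→outer):
  R_aluminium = L/(kA) = 0.00626/(190·6.08) = 5.419×10^-6 K/W
  R_vermiculite board = L/(kA) = 0.0478/(0.0696·6.08) = 0.1130 K/W
ΣR = 5.419×10^-6 + 0.1130 = 0.1130 K/W
Q = ΔT/ΣR = (172 °C − 28.2 °C)/0.1130 = 1270 W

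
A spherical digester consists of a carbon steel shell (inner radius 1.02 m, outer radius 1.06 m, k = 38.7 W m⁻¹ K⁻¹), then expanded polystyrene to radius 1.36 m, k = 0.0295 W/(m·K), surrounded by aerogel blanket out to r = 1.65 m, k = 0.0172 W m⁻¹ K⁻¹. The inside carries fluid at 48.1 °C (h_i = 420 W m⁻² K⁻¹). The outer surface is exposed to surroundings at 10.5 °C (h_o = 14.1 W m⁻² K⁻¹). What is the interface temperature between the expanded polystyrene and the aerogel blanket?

Series thermal resistances, inner to outer:
  R_conv,in = 1/(4πr²h) = 1/(4π·1.02²·420) = 1.821×10^-4 K/W
  R_carbon steel = (1/1.02 − 1/1.06)/(4πk) = 0.03700/(4π·38.7) = 7.607×10^-5 K/W
  R_expanded polystyrene = (1/1.06 − 1/1.36)/(4πk) = 0.2081/(4π·0.0295) = 0.5614 K/W
  R_aerogel blanket = (1/1.36 − 1/1.65)/(4πk) = 0.1292/(4π·0.0172) = 0.5979 K/W
  R_conv,out = 1/(4πr²h) = 1/(4π·1.65²·14.1) = 0.002073 K/W
ΣR = 1.821×10^-4 + 7.607×10^-5 + 0.5614 + 0.5979 + 0.002073 = 1.162 K/W
Q = ΔT/ΣR = (48.1 °C − 10.5 °C)/1.162 = 32.36 W
From the inner boundary to the expanded polystyrene/aerogel blanket interface, ΣR_partial = 0.5617 K/W.
T_interface = T_in − Q·ΣR_partial = 48.1 °C − (32.36)(0.5617) = 29.9 °C

T = 29.9 °C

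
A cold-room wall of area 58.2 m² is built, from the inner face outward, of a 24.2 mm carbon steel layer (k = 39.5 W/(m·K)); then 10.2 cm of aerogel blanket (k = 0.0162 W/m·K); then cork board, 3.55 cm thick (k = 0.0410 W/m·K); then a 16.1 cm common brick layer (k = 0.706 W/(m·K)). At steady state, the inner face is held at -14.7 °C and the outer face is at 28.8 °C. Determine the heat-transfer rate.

Series thermal resistances, inner to outer:
  R_carbon steel = L/(kA) = 0.0242/(39.5·58.2) = 1.053×10^-5 K/W
  R_aerogel blanket = L/(kA) = 0.102/(0.0162·58.2) = 0.1082 K/W
  R_cork board = L/(kA) = 0.0355/(0.0410·58.2) = 0.01488 K/W
  R_common brick = L/(kA) = 0.161/(0.706·58.2) = 0.003918 K/W
ΣR = 1.053×10^-5 + 0.1082 + 0.01488 + 0.003918 = 0.1270 K/W
Q = ΔT/ΣR = (-14.7 °C − 28.8 °C)/0.1270 = -343 W
(Negative Q ⇒ heat flows inward; heat gain = 343 W.)

Q = 343 W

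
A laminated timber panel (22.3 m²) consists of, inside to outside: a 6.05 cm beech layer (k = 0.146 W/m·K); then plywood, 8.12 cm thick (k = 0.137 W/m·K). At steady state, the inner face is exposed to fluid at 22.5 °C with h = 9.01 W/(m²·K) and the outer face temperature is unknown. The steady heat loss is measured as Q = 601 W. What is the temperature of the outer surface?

T_out = -7.63 °C

Sum the resistances:
  R_conv,in = 1/(hA) = 1/(9.01·22.3) = 0.004977 K/W
  R_beech = L/(kA) = 0.0605/(0.146·22.3) = 0.01858 K/W
  R_plywood = L/(kA) = 0.0812/(0.137·22.3) = 0.02658 K/W
ΣR = 0.05014 K/W
ΔT = Q·ΣR = 601 × 0.05014 = 30.13 K
Heat flows outward, so T_out = T_in − ΔT = 22.5 − 30.13 = -7.63 °C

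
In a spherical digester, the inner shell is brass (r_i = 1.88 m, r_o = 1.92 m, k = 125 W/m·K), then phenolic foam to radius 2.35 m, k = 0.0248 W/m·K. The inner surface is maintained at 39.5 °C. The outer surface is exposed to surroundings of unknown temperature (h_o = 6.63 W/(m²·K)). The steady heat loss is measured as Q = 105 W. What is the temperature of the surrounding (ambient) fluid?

Series resistances:
  R_brass = (1/1.88 − 1/1.92)/(4πk) = 0.01108/(4π·125) = 7.055×10^-6 K/W
  R_phenolic foam = (1/1.92 − 1/2.35)/(4πk) = 0.09530/(4π·0.0248) = 0.3058 K/W
  R_conv,out = 1/(4πr²h) = 1/(4π·2.35²·6.63) = 0.002173 K/W
ΣR = 0.3080 K/W
ΔT = Q·ΣR = 105 × 0.3080 = 32.34 K
Heat flows outward, so T_out = T_in − ΔT = 39.5 − 32.34 = 7.16 °C

T_out = 7.16 °C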